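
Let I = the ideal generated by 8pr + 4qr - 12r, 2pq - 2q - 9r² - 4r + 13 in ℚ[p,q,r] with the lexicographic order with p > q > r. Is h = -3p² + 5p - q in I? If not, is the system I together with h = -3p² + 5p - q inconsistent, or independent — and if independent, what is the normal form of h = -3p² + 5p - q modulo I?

-3p² + 5p - q is independent of I; its normal form modulo I is -3p² + 5p - q.

First compute the reduced Gröbner basis of I by Buchberger's algorithm.
f_1 = 8pr + 4qr - 12r, LT = pr.
f_2 = 2pq - 2q - 9r² - 4r + 13, LT = pq.

S(f_1,f_2): lcm = pqr. S = ½q²r - ½qr + 9/2r³ + 2r² - 13/2r.
  reduce S modulo (f_1, f_2):
  remainder ½q²r - ½qr + 9/2r³ + 2r² - 13/2r ≠ 0; add k_3 = ½q²r - ½qr + 9/2r³ + 2r² - 13/2r to the basis.

The other S-polynomials (S(f_1,k_3), S(f_2,k_3)) all reduce to 0 modulo the current basis, so we have a Gröbner basis.
Inter-reduce: drop elements whose leading term is divisible by another's, tail-reduce, and make monic.
Reduced Gröbner basis: {pq - q - 9/2r² - 2r + 13/2, pr + ½qr - 3/2r, q²r - qr + 9r³ + 4r² - 13r}.
Label its elements g_1 = pq - q - 9/2r² - 2r + 13/2, g_2 = pr + ½qr - 3/2r, g_3 = q²r - qr + 9r³ + 4r² - 13r.

Reduce h = -3p² + 5p - q modulo G:
  leading term p²: no divisor's leading term divides it; move -3p² to the remainder.
  leading term p: no divisor's leading term divides it; move 5p to the remainder.
  leading term q: no divisor's leading term divides it; move -q to the remainder.
  normal form = -3p² + 5p - q.
The normal form is nonzero, so h ∉ I. Since h minus its normal form lies in I, I + (h) = I + (n) where n = -3p² + 5p - q; decide whether this ideal is the whole ring.
Run Buchberger on G together with n (pairs among the g_i already reduce to 0 since G is a Gröbner basis):
g_1 = pq - q - 9/2r² - 2r + 13/2, LT = pq.
g_2 = pr + ½qr - 3/2r, LT = pr.
g_3 = q²r - qr + 9r³ + 4r² - 13r, LT = q²r.
n = -3p² + 5p - q, LT = p².

S(g_1,n): lcm = p²q. S = ⅔pq - 9/2pr² - 2pr + 13/2p - ⅓q².
  reduce S modulo (g_1, g_2, g_3, n):
  remainder 13/2p - ⅓q² + 9/4qr² + qr + ⅔q - 15/4r² - 5/3r - 13/3 ≠ 0; add m_5 = 13/2p - ⅓q² + 9/4qr² + qr + ⅔q - 15/4r² - 5/3r - 13/3 to the basis.

S(g_2,n): lcm = p²r. S = ½pqr + ⅙pr - ⅓qr.
  reduce S modulo (g_1, g_2, g_3, n, m_5):
  remainder 1/12qr + 9/4r³ + r² - 3r ≠ 0; add m_6 = 1/12qr + 9/4r³ + r² - 3r to the basis.

S(g_1,m_5): lcm = pq. S = 2/39q³ - 9/26q²r² - 2/13q²r - 4/39q² + 15/26qr² + 10/39qr - ⅓q - 9/2r² - 2r + 13/2.
  reduce S modulo (g_1, g_2, g_3, n, m_5, m_6):
  remainder 2/39q³ - 4/39q² - ⅓q - 81/26r⁴ - 36/13r³ - 17/13r² - 4/13r + 13/2 ≠ 0; add m_7 = 2/39q³ - 4/39q² - ⅓q - 81/26r⁴ - 36/13r³ - 17/13r² - 4/13r + 13/2 to the basis.

S(g_2,m_5): lcm = pr. S = 2/39q²r - 9/26qr³ - 2/13qr² + 31/78qr + 15/26r³ + 10/39r² - ⅚r.
  reduce S modulo (g_1, g_2, g_3, n, m_5, m_6, m_7):
  remainder 243/26r⁵ + 108/13r⁴ - 294/13r³ - 424/39r² + 1247/78r ≠ 0; add m_8 = 243/26r⁵ + 108/13r⁴ - 294/13r³ - 424/39r² + 1247/78r to the basis.

The other S-polynomials (S(g_1,g_2), S(g_1,g_3), S(g_2,g_3), S(g_3,n), S(g_3,m_5), S(n,m_5), S(g_1,m_6), S(g_2,m_6), S(g_3,m_6), S(n,m_6), S(m_5,m_6), S(g_1,m_7), S(g_2,m_7), S(g_3,m_7), S(n,m_7), S(m_5,m_7), S(m_6,m_7), S(g_1,m_8), S(g_2,m_8), S(g_3,m_8), S(n,m_8), S(m_5,m_8), S(m_6,m_8), S(m_7,m_8)) all reduce to 0 modulo the current basis, so we have a Gröbner basis.
Inter-reduce: drop elements whose leading term is divisible by another's, tail-reduce, and make monic.
Reduced Gröbner basis: {p - 2/39q² + 4/39q - 243/26r⁴ - 108/13r³ + 261/26r² + 206/39r - ⅔, q³ - 2q² - 13/2q - 243/4r⁴ - 54r³ - 51/2r² - 6r + 507/4, qr + 27r³ + 12r² - 36r, r⁵ + 8/9r⁴ - 196/81r³ - 848/729r² + 1247/729r}.
The reduced Gröbner basis of I + (h) is {p - 2/39q² + 4/39q - 243/26r⁴ - 108/13r³ + 261/26r² + 206/39r - ⅔, q³ - 2q² - 13/2q - 243/4r⁴ - 54r³ - 51/2r² - 6r + 507/4, qr + 27r³ + 12r² - 36r, r⁵ + 8/9r⁴ - 196/81r³ - 848/729r² + 1247/729r} ≠ {1}, a proper ideal, so the enlarged system stays consistent: h is independent of I, with normal form -3p² + 5p - q.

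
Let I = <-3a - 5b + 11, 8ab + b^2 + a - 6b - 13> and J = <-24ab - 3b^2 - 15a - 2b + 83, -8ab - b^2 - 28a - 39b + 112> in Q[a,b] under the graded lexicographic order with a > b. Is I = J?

Yes, the ideals are equal.

Equality of ideals is decidable: compute both reduced Gröbner bases (unique for the ordering) and check whether they agree.
Buchberger on the first generating set:
f_1 = -3a - 5b + 11, LT = a.
f_2 = 8ab + b^2 + a - 6b - 13, LT = ab.

S(f_1,f_2): lcm = ab. S = 37/24b^2 - 1/8a - 35/12b + 13/8.
  leading term b^2: no divisor's leading term divides it; move 37/24b^2 to the remainder.
  leading term a: subtract (1/24)·f_1 from -1/8a - 35/12b + 13/8 → -65/24b + 7/6
  leading term b: no divisor's leading term divides it; move -65/24b to the remainder.
  leading term 1: no divisor's leading term divides it; move 7/6 to the remainder.
  remainder 37/24b^2 - 65/24b + 7/6 ≠ 0; add g_3 = 37/24b^2 - 65/24b + 7/6 to the basis.

The other S-polynomials (S(f_1,g_3), S(f_2,g_3)) all reduce to 0 modulo the current basis, so we have a Gröbner basis.
Inter-reduce: drop elements whose leading term is divisible by another's, tail-reduce, and make monic.
Reduced Gröbner basis: {b^2 - 65/37b + 28/37, a + 5/3b - 11/3}.

Buchberger on the second generating set:
h_1 = -24ab - 3b^2 - 15a - 2b + 83, LT = ab.
h_2 = -8ab - b^2 - 28a - 39b + 112, LT = ab.

S(h_1,h_2): lcm = ab. S = -23/8a - 115/24b + 253/24.
  leading term a: no divisor's leading term divides it; move -23/8a to the remainder.
  leading term b: no divisor's leading term divides it; move -115/24b to the remainder.
  leading term 1: no divisor's leading term divides it; move 253/24 to the remainder.
  remainder -23/8a - 115/24b + 253/24 ≠ 0; add k_3 = -23/8a - 115/24b + 253/24 to the basis.

S(h_1,k_3): lcm = ab. S = -37/24b^2 + 5/8a + 15/4b - 83/24.
  leading term b^2: no divisor's leading term divides it; move -37/24b^2 to the remainder.
  leading term a: subtract (-5/23)·k_3 from 5/8a + 15/4b - 83/24 → 65/24b - 7/6
  leading term b: no divisor's leading term divides it; move 65/24b to the remainder.
  leading term 1: no divisor's leading term divides it; move -7/6 to the remainder.
  remainder -37/24b^2 + 65/24b - 7/6 ≠ 0; add k_4 = -37/24b^2 + 65/24b - 7/6 to the basis.

The other S-polynomials (S(h_2,k_3), S(h_1,k_4), S(h_2,k_4), S(k_3,k_4)) all reduce to 0 modulo the current basis, so we have a Gröbner basis.
Inter-reduce: drop elements whose leading term is divisible by another's, tail-reduce, and make monic.
Reduced Gröbner basis: {b^2 - 65/37b + 28/37, a + 5/3b - 11/3}.

The two bases agree; hence the ideals are identical.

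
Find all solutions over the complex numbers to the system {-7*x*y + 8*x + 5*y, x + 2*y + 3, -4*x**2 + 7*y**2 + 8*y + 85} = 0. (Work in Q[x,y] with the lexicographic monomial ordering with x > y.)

Compute a lex Gröbner basis by Buchberger's algorithm.
f_1 = -7*x*y + 8*x + 5*y, LT = x*y.
f_2 = x + 2*y + 3, LT = x.
f_3 = -4*x**2 + 7*y**2 + 8*y + 85, LT = x**2.

S(f_1,f_2): lcm = x*y. S = -8/7*x - 2*y**2 - 26/7*y.
  leading term x: subtract (-8/7)·f_2 from -8/7*x - 2*y**2 - 26/7*y → -2*y**2 - 10/7*y + 24/7
  leading term y**2: no divisor's leading term divides it; move -2*y**2 to the remainder.
  leading term y: no divisor's leading term divides it; move -10/7*y to the remainder.
  leading term 1: no divisor's leading term divides it; move 24/7 to the remainder.
  remainder -2*y**2 - 10/7*y + 24/7 ≠ 0; add h_4 = -2*y**2 - 10/7*y + 24/7 to the basis.

S(f_1,f_3): lcm = x**2*y. S = -8/7*x**2 - 5/7*x*y + 7/4*y**3 + 2*y**2 + 85/4*y.
  leading term x**2: subtract (-8/7*x)·f_2 from -8/7*x**2 - 5/7*x*y + 7/4*y**3 + 2*y**2 + 85/4*y → 11/7*x*y + 24/7*x + 7/4*y**3 + 2*y**2 + 85/4*y
  leading term x*y: subtract (-11/49)·f_1 from 11/7*x*y + 24/7*x + 7/4*y**3 + 2*y**2 + 85/4*y → 256/49*x + 7/4*y**3 + 2*y**2 + 4385/196*y
  leading term x: subtract (256/49)·f_2 from 256/49*x + 7/4*y**3 + 2*y**2 + 4385/196*y → 7/4*y**3 + 2*y**2 + 2337/196*y - 768/49
  leading term y**3: subtract (-7/8*y)·h_4 from 7/4*y**3 + 2*y**2 + 2337/196*y - 768/49 → 3/4*y**2 + 2925/196*y - 768/49
  leading term y**2: subtract (-3/8)·h_4 from 3/4*y**2 + 2925/196*y - 768/49 → 705/49*y - 705/49
  leading term y: no divisor's leading term divides it; move 705/49*y to the remainder.
  leading term 1: no divisor's leading term divides it; move -705/49 to the remainder.
  remainder 705/49*y - 705/49 ≠ 0; add h_5 = 705/49*y - 705/49 to the basis.

The other S-polynomials (S(f_2,f_3), S(f_1,h_4), S(f_2,h_4), S(f_3,h_4), S(f_1,h_5), S(f_2,h_5), S(f_3,h_5), S(h_4,h_5)) all reduce to 0 modulo the current basis, so we have a Gröbner basis.
Inter-reduce: drop elements whose leading term is divisible by another's, tail-reduce, and make monic.
Reduced Gröbner basis: {x + 5, y - 1}.

A lex Gröbner basis eliminates variables successively. Here y - 1 depends only on y, with roots {1}; lifting each root through the earlier basis elements recovers the full solutions.
  y = 1: the earlier basis element becomes x + 5 = 0, giving x = -5 — point (-5, 1).
Check: every point annihilates each of the original generators.
This is the nonlinear analogue of row-reducing a linear system.

{(-5, 1)}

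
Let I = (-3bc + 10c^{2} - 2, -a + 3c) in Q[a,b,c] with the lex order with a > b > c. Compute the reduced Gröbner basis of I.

G = {a - 3c, bc - \tfrac{10}{3}c^{2} + \tfrac{2}{3}}

The reduced Gröbner basis is the canonical form of the ideal for this ordering.

f_1 = -3bc + 10c^{2} - 2, LT = bc.
f_2 = -a + 3c, LT = a.

S(f_1,f_2): leading monomials are coprime, so the S-polynomial reduces to 0 (Buchberger's first criterion).
Every S-polynomial of the final basis reduces to 0, so we have a Gröbner basis.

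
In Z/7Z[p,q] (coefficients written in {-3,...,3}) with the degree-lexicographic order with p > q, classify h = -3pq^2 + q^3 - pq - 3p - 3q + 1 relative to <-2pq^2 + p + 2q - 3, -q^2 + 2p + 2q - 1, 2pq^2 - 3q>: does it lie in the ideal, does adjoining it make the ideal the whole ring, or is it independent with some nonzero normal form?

-3pq^2 + q^3 - pq - 3p - 3q + 1 lies in I (it reduces to 0).

First compute the reduced Gröbner basis of I by Buchberger's algorithm.
f_1 = -2pq^2 + p + 2q - 3, LT = pq^2.
f_2 = -q^2 + 2p + 2q - 1, LT = q^2.
f_3 = 2pq^2 - 3q, LT = pq^2.

S(f_1,f_2): lcm = pq^2. S = 2p^2 + 2pq + 2p - q - 2.
  leading term p^2: no divisor's leading term divides it; move 2p^2 to the remainder.
  leading term pq: no divisor's leading term divides it; move 2pq to the remainder.
  leading term p: no divisor's leading term divides it; move 2p to the remainder.
  leading term q: no divisor's leading term divides it; move -q to the remainder.
  leading term 1: no divisor's leading term divides it; move -2 to the remainder.
  remainder 2p^2 + 2pq + 2p - q - 2 ≠ 0; add k_4 = 2p^2 + 2pq + 2p - q - 2 to the basis.

S(f_1,f_3): lcm = pq^2. S = 3p - 3q - 2.
  leading term p: no divisor's leading term divides it; move 3p to the remainder.
  leading term q: no divisor's leading term divides it; move -3q to the remainder.
  leading term 1: no divisor's leading term divides it; move -2 to the remainder.
  remainder 3p - 3q - 2 ≠ 0; add k_5 = 3p - 3q - 2 to the basis.

S(f_2,f_3): lcm = pq^2. S = -2p^2 - 2pq + p - 2q.
  leading term p^2: subtract (-1)·k_4 from -2p^2 - 2pq + p - 2q → 3p - 3q - 2
  leading term p: subtract (1)·k_5 from 3p - 3q - 2 → 0
  remainder 0.

S(f_1,k_4): lcm = p^2q^2. S = -pq^3 - pq^2 - 3q^3 + 3p^2 - pq + q^2 - 2p.
  leading term pq^3: subtract (-3q)·f_1 from -pq^3 - pq^2 - 3q^3 + 3p^2 - pq + q^2 - 2p → -pq^2 - 3q^3 + 3p^2 + 2pq - 2p - 2q
  leading term pq^2: subtract (-3)·f_1 from -pq^2 - 3q^3 + 3p^2 + 2pq - 2p - 2q → -3q^3 + 3p^2 + 2pq + p - 3q - 2
  leading term q^3: subtract (3q)·f_2 from -3q^3 + 3p^2 + 2pq + p - 3q - 2 → 3p^2 + 3pq + q^2 + p - 2
  leading term p^2: subtract (-2)·k_4 from 3p^2 + 3pq + q^2 + p - 2 → q^2 - 2p - 2q + 1
  leading term q^2: subtract (-1)·f_2 from q^2 - 2p - 2q + 1 → 0
  remainder 0.

S(f_2,k_4): leading monomials are coprime, so the S-polynomial reduces to 0 (Buchberger's first criterion).
S(f_3,k_4): lcm = p^2q^2. S = -pq^3 - pq^2 - 3q^3 + 2pq + q^2.
  leading term pq^3: subtract (-3q)·f_1 from -pq^3 - pq^2 - 3q^3 + 2pq + q^2 → -pq^2 - 3q^3 - 2pq - 2q
  leading term pq^2: subtract (-3)·f_1 from -pq^2 - 3q^3 - 2pq - 2q → -3q^3 - 2pq + 3p - 3q - 2
  leading term q^3: subtract (3q)·f_2 from -3q^3 - 2pq + 3p - 3q - 2 → -pq + q^2 + 3p - 2
  leading term pq: subtract (2q)·k_5 from -pq + q^2 + 3p - 2 → 3p - 3q - 2
  leading term p: subtract (1)·k_5 from 3p - 3q - 2 → 0
  remainder 0.

S(f_1,k_5): lcm = pq^2. S = q^3 + 3q^2 + 3p - q - 2.
  leading term q^3: subtract (-q)·f_2 from q^3 + 3q^2 + 3p - q - 2 → 2pq - 2q^2 + 3p - 2q - 2
  leading term pq: subtract (3q)·k_5 from 2pq - 2q^2 + 3p - 2q - 2 → 3p - 3q - 2
  leading term p: subtract (1)·k_5 from 3p - 3q - 2 → 0
  remainder 0.

S(f_2,k_5): leading monomials are coprime, so the S-polynomial reduces to 0 (Buchberger's first criterion).
S(f_3,k_5): lcm = pq^2. S = q^3 + 3q^2 + 2q.
  leading term q^3: subtract (-q)·f_2 from q^3 + 3q^2 + 2q → 2pq - 2q^2 + q
  leading term pq: subtract (3q)·k_5 from 2pq - 2q^2 + q → 0
  remainder 0.

S(k_4,k_5): lcm = p^2. S = 2pq - 3p + 3q - 1.
  leading term pq: subtract (3q)·k_5 from 2pq - 3p + 3q - 1 → 2q^2 - 3p + 2q - 1
  leading term q^2: subtract (-2)·f_2 from 2q^2 - 3p + 2q - 1 → p - q - 3
  leading term p: subtract (-2)·k_5 from p - q - 3 → 0
  remainder 0.

Every S-polynomial of the final basis reduces to 0, so we have a Gröbner basis.
Inter-reduce: drop elements whose leading term is divisible by another's, tail-reduce, and make monic.
Reduced Gröbner basis: {q^2 + 3q + 2, p - q - 3}.
Label its elements g_1 = q^2 + 3q + 2, g_2 = p - q - 3.

Reduce h = -3pq^2 + q^3 - pq - 3p - 3q + 1 modulo G:
  leading term pq^2: subtract (-3p)·g_1 from -3pq^2 + q^3 - pq - 3p - 3q + 1 → q^3 + pq + 3p - 3q + 1
  leading term q^3: subtract (q)·g_1 from q^3 + pq + 3p - 3q + 1 → pq - 3q^2 + 3p + 2q + 1
  leading term pq: subtract (q)·g_2 from pq - 3q^2 + 3p + 2q + 1 → -2q^2 + 3p - 2q + 1
  leading term q^2: subtract (-2)·g_1 from -2q^2 + 3p - 2q + 1 → 3p - 3q - 2
  leading term p: subtract (3)·g_2 from 3p - 3q - 2 → 0
  normal form = 0.
Since the normal form is 0, h ∈ I.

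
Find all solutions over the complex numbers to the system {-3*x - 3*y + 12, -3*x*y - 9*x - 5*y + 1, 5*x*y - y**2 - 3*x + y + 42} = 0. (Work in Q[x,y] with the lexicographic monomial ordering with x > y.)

{(-1, 5)}

Compute a lex Gröbner basis by Buchberger's algorithm.
f_1 = -3*x - 3*y + 12, LT = x.
f_2 = -3*x*y - 9*x - 5*y + 1, LT = x*y.
f_3 = 5*x*y - 3*x - y**2 + y + 42, LT = x*y.

S(f_1,f_2): lcm = x*y. S = -3*x + y**2 - 17/3*y + 1/3.
  leading term x: subtract (1)·f_1 from -3*x + y**2 - 17/3*y + 1/3 → y**2 - 8/3*y - 35/3
  leading term y**2: no divisor's leading term divides it; move y**2 to the remainder.
  leading term y: no divisor's leading term divides it; move -8/3*y to the remainder.
  leading term 1: no divisor's leading term divides it; move -35/3 to the remainder.
  remainder y**2 - 8/3*y - 35/3 ≠ 0; add h_4 = y**2 - 8/3*y - 35/3 to the basis.

S(f_1,f_3): lcm = x*y. S = 3/5*x + 6/5*y**2 - 21/5*y - 42/5.
  leading term x: subtract (-1/5)·f_1 from 3/5*x + 6/5*y**2 - 21/5*y - 42/5 → 6/5*y**2 - 24/5*y - 6
  leading term y**2: subtract (6/5)·h_4 from 6/5*y**2 - 24/5*y - 6 → -8/5*y + 8
  leading term y: no divisor's leading term divides it; move -8/5*y to the remainder.
  leading term 1: no divisor's leading term divides it; move 8 to the remainder.
  remainder -8/5*y + 8 ≠ 0; add h_5 = -8/5*y + 8 to the basis.

The other S-polynomials (S(f_2,f_3), S(f_1,h_4), S(f_2,h_4), S(f_3,h_4), S(f_1,h_5), S(f_2,h_5), S(f_3,h_5), S(h_4,h_5)) all reduce to 0 modulo the current basis, so we have a Gröbner basis.
Inter-reduce: drop elements whose leading term is divisible by another's, tail-reduce, and make monic.
Reduced Gröbner basis: {x + 1, y - 5}.

The lex basis is triangular: the last element involves only y. Solving y - 5 = 0 gives y ∈ {5}; substituting each value into the earlier elements determines the remaining variables.
  y = 5: the earlier basis element becomes x + 1 = 0, giving x = -1 — point (-1, 5).
Check: every point annihilates each of the original generators.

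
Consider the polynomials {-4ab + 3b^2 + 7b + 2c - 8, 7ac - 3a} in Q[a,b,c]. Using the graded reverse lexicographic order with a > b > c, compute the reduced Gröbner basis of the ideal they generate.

G = {b^2c - 3/7b^2 + 7/3bc + 2/3c^2 - b - 62/21c + 8/7, ab - 3/4b^2 - 7/4b - 1/2c + 2, ac - 3/7a}

f_1 = -4ab + 3b^2 + 7b + 2c - 8, LT = ab.
f_2 = 7ac - 3a, LT = ac.

S(f_1,f_2): lcm = abc. S = -3/4b^2c + 3/7ab - 7/4bc - 1/2c^2 + 2c.
  reduce S modulo (f_1, f_2):
  remainder -3/4b^2c + 9/28b^2 - 7/4bc - 1/2c^2 + 3/4b + 31/14c - 6/7 ≠ 0; add g_3 = -3/4b^2c + 9/28b^2 - 7/4bc - 1/2c^2 + 3/4b + 31/14c - 6/7 to the basis.

The other S-polynomials (S(f_1,g_3), S(f_2,g_3)) all reduce to 0 modulo the current basis, so we have a Gröbner basis.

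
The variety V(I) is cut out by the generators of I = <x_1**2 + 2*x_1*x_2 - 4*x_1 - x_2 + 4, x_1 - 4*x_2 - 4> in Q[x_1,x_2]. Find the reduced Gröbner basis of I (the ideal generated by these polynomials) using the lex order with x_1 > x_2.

G = {x_1 - 4*x_2 - 4, x_2**2 + 23/24*x_2 + 1/6}

f_1 = x_1**2 + 2*x_1*x_2 - 4*x_1 - x_2 + 4, LT = x_1**2.
f_2 = x_1 - 4*x_2 - 4, LT = x_1.

S(f_1,f_2): lcm = x_1**2. S = 6*x_1*x_2 - x_2 + 4.
  leading term x_1*x_2: subtract (6*x_2)·f_2 from 6*x_1*x_2 - x_2 + 4 → 24*x_2**2 + 23*x_2 + 4
  leading term x_2**2: no divisor's leading term divides it; move 24*x_2**2 to the remainder.
  leading term x_2: no divisor's leading term divides it; move 23*x_2 to the remainder.
  leading term 1: no divisor's leading term divides it; move 4 to the remainder.
  remainder 24*x_2**2 + 23*x_2 + 4 ≠ 0; add g_3 = 24*x_2**2 + 23*x_2 + 4 to the basis.

The other S-polynomials (S(f_1,g_3), S(f_2,g_3)) all reduce to 0 modulo the current basis, so we have a Gröbner basis.
Inter-reduce: drop elements whose leading term is divisible by another's, tail-reduce, and make monic.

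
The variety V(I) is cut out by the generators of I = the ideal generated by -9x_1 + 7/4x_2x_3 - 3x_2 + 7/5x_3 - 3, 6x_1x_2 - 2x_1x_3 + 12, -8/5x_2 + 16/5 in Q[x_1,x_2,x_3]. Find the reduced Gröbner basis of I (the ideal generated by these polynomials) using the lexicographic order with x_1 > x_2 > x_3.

f_1 = -9x_1 + 7/4x_2x_3 - 3x_2 + 7/5x_3 - 3, LT = x_1.
f_2 = 6x_1x_2 - 2x_1x_3 + 12, LT = x_1x_2.
f_3 = -8/5x_2 + 16/5, LT = x_2.

S(f_1,f_2): lcm = x_1x_2. S = 1/3x_1x_3 - 7/36x_2^2x_3 + 1/3x_2^2 - 7/45x_2x_3 + 1/3x_2 - 2.
  leading term x_1x_3: subtract (-1/27x_3)·f_1 from 1/3x_1x_3 - 7/36x_2^2x_3 + 1/3x_2^2 - 7/45x_2x_3 + 1/3x_2 - 2 → -7/36x_2^2x_3 + 1/3x_2^2 + 7/108x_2x_3^2 - 4/15x_2x_3 + 1/3x_2 + 7/135x_3^2 - 1/9x_3 - 2
  leading term x_2^2x_3: subtract (35/288x_2x_3)·f_3 from -7/36x_2^2x_3 + 1/3x_2^2 + 7/108x_2x_3^2 - 4/15x_2x_3 + 1/3x_2 + 7/135x_3^2 - 1/9x_3 - 2 → 1/3x_2^2 + 7/108x_2x_3^2 - 59/90x_2x_3 + 1/3x_2 + 7/135x_3^2 - 1/9x_3 - 2
  leading term x_2^2: subtract (-5/24x_2)·f_3 from 1/3x_2^2 + 7/108x_2x_3^2 - 59/90x_2x_3 + 1/3x_2 + 7/135x_3^2 - 1/9x_3 - 2 → 7/108x_2x_3^2 - 59/90x_2x_3 + x_2 + 7/135x_3^2 - 1/9x_3 - 2
  leading term x_2x_3^2: subtract (-35/864x_3^2)·f_3 from 7/108x_2x_3^2 - 59/90x_2x_3 + x_2 + 7/135x_3^2 - 1/9x_3 - 2 → -59/90x_2x_3 + x_2 + 49/270x_3^2 - 1/9x_3 - 2
  leading term x_2x_3: subtract (59/144x_3)·f_3 from -59/90x_2x_3 + x_2 + 49/270x_3^2 - 1/9x_3 - 2 → x_2 + 49/270x_3^2 - 64/45x_3 - 2
  leading term x_2: subtract (-5/8)·f_3 from x_2 + 49/270x_3^2 - 64/45x_3 - 2 → 49/270x_3^2 - 64/45x_3
  leading term x_3^2: no divisor's leading term divides it; move 49/270x_3^2 to the remainder.
  leading term x_3: no divisor's leading term divides it; move -64/45x_3 to the remainder.
  remainder 49/270x_3^2 - 64/45x_3 ≠ 0; add g_4 = 49/270x_3^2 - 64/45x_3 to the basis.

The other S-polynomials (S(f_1,f_3), S(f_2,f_3), S(f_1,g_4), S(f_2,g_4), S(f_3,g_4)) all reduce to 0 modulo the current basis, so we have a Gröbner basis.
Inter-reduce: drop elements whose leading term is divisible by another's, tail-reduce, and make monic.

G = {x_1 - 49/90x_3 + 1, x_2 - 2, x_3^2 - 384/49x_3}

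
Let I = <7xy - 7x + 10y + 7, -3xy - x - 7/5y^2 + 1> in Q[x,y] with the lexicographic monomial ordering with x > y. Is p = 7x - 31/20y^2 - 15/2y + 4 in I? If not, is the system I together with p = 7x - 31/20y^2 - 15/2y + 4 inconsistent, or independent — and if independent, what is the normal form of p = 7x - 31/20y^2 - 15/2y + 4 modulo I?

Adjoining 7x - 31/20y^2 - 15/2y + 4 makes the ideal the whole ring: the system is inconsistent.

First compute the reduced Gröbner basis of I by Buchberger's algorithm.
f_1 = 7xy - 7x + 10y + 7, LT = xy.
f_2 = -3xy - x - 7/5y^2 + 1, LT = xy.

S(f_1,f_2): lcm = xy. S = -4/3x - 7/15y^2 + 10/7y + 4/3.
  leading term x: no divisor's leading term divides it; move -4/3x to the remainder.
  leading term y^2: no divisor's leading term divides it; move -7/15y^2 to the remainder.
  leading term y: no divisor's leading term divides it; move 10/7y to the remainder.
  leading term 1: no divisor's leading term divides it; move 4/3 to the remainder.
  remainder -4/3x - 7/15y^2 + 10/7y + 4/3 ≠ 0; add h_3 = -4/3x - 7/15y^2 + 10/7y + 4/3 to the basis.

S(f_1,h_3): lcm = xy. S = -x - 7/20y^3 + 15/14y^2 + 17/7y + 1.
  leading term x: subtract (3/4)·h_3 from -x - 7/20y^3 + 15/14y^2 + 17/7y + 1 → -7/20y^3 + 199/140y^2 + 19/14y
  leading term y^3: no divisor's leading term divides it; move -7/20y^3 to the remainder.
  leading term y^2: no divisor's leading term divides it; move 199/140y^2 to the remainder.
  leading term y: no divisor's leading term divides it; move 19/14y to the remainder.
  remainder -7/20y^3 + 199/140y^2 + 19/14y ≠ 0; add h_4 = -7/20y^3 + 199/140y^2 + 19/14y to the basis.

The other S-polynomials (S(f_2,h_3), S(f_1,h_4), S(f_2,h_4), S(h_3,h_4)) all reduce to 0 modulo the current basis, so we have a Gröbner basis.
Inter-reduce: drop elements whose leading term is divisible by another's, tail-reduce, and make monic.
Reduced Gröbner basis: {x + 7/20y^2 - 15/14y - 1, y^3 - 199/49y^2 - 190/49y}.
Label its elements g_1 = x + 7/20y^2 - 15/14y - 1, g_2 = y^3 - 199/49y^2 - 190/49y.

Reduce p = 7x - 31/20y^2 - 15/2y + 4 modulo G:
  leading term x: subtract (7)·g_1 from 7x - 31/20y^2 - 15/2y + 4 → -4y^2 + 11
  leading term y^2: no divisor's leading term divides it; move -4y^2 to the remainder.
  leading term 1: no divisor's leading term divides it; move 11 to the remainder.
  normal form = -4y^2 + 11.
The normal form is nonzero, so p ∉ I. Since p minus its normal form lies in I, I + (p) = I + (r) where r = -4y^2 + 11; decide whether this ideal is the whole ring.
Run Buchberger on G together with r (pairs among the g_i already reduce to 0 since G is a Gröbner basis):
g_1 = x + 7/20y^2 - 15/14y - 1, LT = x.
g_2 = y^3 - 199/49y^2 - 190/49y, LT = y^3.
r = -4y^2 + 11, LT = y^2.

S(g_2,r): lcm = y^3. S = -199/49y^2 - 221/196y.
  leading term y^2: subtract (199/196)·r from -199/49y^2 - 221/196y → -221/196y - 2189/196
  leading term y: no divisor's leading term divides it; move -221/196y to the remainder.
  leading term 1: no divisor's leading term divides it; move -2189/196 to the remainder.
  remainder -221/196y - 2189/196 ≠ 0; add m_4 = -221/196y - 2189/196 to the basis.

S(r,m_4): lcm = y^2. S = -2189/221y - 11/4.
  leading term y: subtract (429044/48841)·m_4 from -2189/221y - 11/4 → 18629633/195364
  leading term 1: no divisor's leading term divides it; move 18629633/195364 to the remainder.
  remainder 18629633/195364 ≠ 0; add m_5 = 18629633/195364 to the basis.

The other S-polynomials (S(g_1,g_2), S(g_1,r), S(g_1,m_4), S(g_2,m_4), S(g_1,m_5), S(g_2,m_5), S(r,m_5), S(m_4,m_5)) all reduce to 0 modulo the current basis, so we have a Gröbner basis.
Inter-reduce: drop elements whose leading term is divisible by another's, tail-reduce, and make monic.
Reduced Gröbner basis: {1}.
The reduced Gröbner basis of I + (p) is {1}: the ideal is the whole ring, so the enlarged system has no common solution — adjoining p is inconsistent.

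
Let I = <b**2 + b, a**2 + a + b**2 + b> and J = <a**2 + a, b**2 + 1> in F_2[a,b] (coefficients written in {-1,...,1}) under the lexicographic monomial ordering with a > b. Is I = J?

No, the ideals differ.

Since reduced Gröbner bases are canonical representatives of ideals under a given ordering, it suffices to compute and compare them.
Buchberger on the first generating set:
f_1 = b**2 + b, LT = b**2.
f_2 = a**2 + a + b**2 + b, LT = a**2.

The S-polynomials (S(f_1,f_2)) all reduce to 0 modulo the current basis, so we have a Gröbner basis.
Inter-reduce: drop elements whose leading term is divisible by another's, tail-reduce, and make monic.
Reduced Gröbner basis: {a**2 + a, b**2 + b}.

Buchberger on the second generating set:
h_1 = a**2 + a, LT = a**2.
h_2 = b**2 + 1, LT = b**2.

The S-polynomials (S(h_1,h_2)) all reduce to 0 modulo the current basis, so we have a Gröbner basis.
Inter-reduce: drop elements whose leading term is divisible by another's, tail-reduce, and make monic.
Reduced Gröbner basis: {a**2 + a, b**2 + 1}.

The bases are distinct; the ideals are different.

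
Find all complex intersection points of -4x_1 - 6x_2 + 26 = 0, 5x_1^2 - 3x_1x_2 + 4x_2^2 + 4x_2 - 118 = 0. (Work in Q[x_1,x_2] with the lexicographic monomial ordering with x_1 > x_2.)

{(5, 1), (-46/79, 373/79)}

Compute a lex Gröbner basis by Buchberger's algorithm.
f_1 = -4x_1 - 6x_2 + 26, LT = x_1.
f_2 = 5x_1^2 - 3x_1x_2 + 4x_2^2 + 4x_2 - 118, LT = x_1^2.

S(f_1,f_2): lcm = x_1^2. S = 21/10x_1x_2 - 13/2x_1 - 4/5x_2^2 - 4/5x_2 + 118/5.
  reduce S modulo (f_1, f_2):
  remainder -79/20x_2^2 + 113/5x_2 - 373/20 ≠ 0; add h_3 = -79/20x_2^2 + 113/5x_2 - 373/20 to the basis.

The other S-polynomials (S(f_1,h_3), S(f_2,h_3)) all reduce to 0 modulo the current basis, so we have a Gröbner basis.
Inter-reduce: drop elements whose leading term is divisible by another's, tail-reduce, and make monic.
Reduced Gröbner basis: {x_1 + 3/2x_2 - 13/2, x_2^2 - 452/79x_2 + 373/79}.

The lex basis is triangular: the last element involves only x_2. Solving x_2^2 - 452/79x_2 + 373/79 = 0 gives x_2 ∈ {1, 373/79}; substituting each value into the earlier elements determines the remaining variables.
  x_2 = 1: the earlier basis element becomes x_1 - 5 = 0, giving x_1 = 5 — point (5, 1).
  x_2 = 373/79: the earlier basis element becomes x_1 + 46/79 = 0, giving x_1 = -46/79 — point (-46/79, 373/79).
A lex Gröbner basis triangularizes the system, enabling back-substitution.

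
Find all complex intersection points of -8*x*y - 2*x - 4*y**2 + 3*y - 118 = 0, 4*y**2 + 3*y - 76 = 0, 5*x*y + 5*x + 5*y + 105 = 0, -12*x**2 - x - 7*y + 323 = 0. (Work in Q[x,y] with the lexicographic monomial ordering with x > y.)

{(-5, 4)}

Compute a lex Gröbner basis by Buchberger's algorithm.
f_1 = -8*x*y - 2*x - 4*y**2 + 3*y - 118, LT = x*y.
f_2 = 4*y**2 + 3*y - 76, LT = y**2.
f_3 = 5*x*y + 5*x + 5*y + 105, LT = x*y.
f_4 = -12*x**2 - x - 7*y + 323, LT = x**2.

S(f_1,f_2): lcm = x*y**2. S = -1/2*x*y + 19*x + 1/2*y**3 - 3/8*y**2 + 59/4*y.
  leading term x*y: subtract (1/16)·f_1 from -1/2*x*y + 19*x + 1/2*y**3 - 3/8*y**2 + 59/4*y → 153/8*x + 1/2*y**3 - 1/8*y**2 + 233/16*y + 59/8
  leading term x: no divisor's leading term divides it; move 153/8*x to the remainder.
  leading term y**3: subtract (1/8*y)·f_2 from 1/2*y**3 - 1/8*y**2 + 233/16*y + 59/8 → -1/2*y**2 + 385/16*y + 59/8
  leading term y**2: subtract (-1/8)·f_2 from -1/2*y**2 + 385/16*y + 59/8 → 391/16*y - 17/8
  leading term y: no divisor's leading term divides it; move 391/16*y to the remainder.
  leading term 1: no divisor's leading term divides it; move -17/8 to the remainder.
  remainder 153/8*x + 391/16*y - 17/8 ≠ 0; add h_5 = 153/8*x + 391/16*y - 17/8 to the basis.

S(f_1,f_3): lcm = x*y. S = -3/4*x + 1/2*y**2 - 11/8*y - 25/4.
  leading term x: subtract (-2/51)·h_5 from -3/4*x + 1/2*y**2 - 11/8*y - 25/4 → 1/2*y**2 - 5/12*y - 19/3
  leading term y**2: subtract (1/8)·f_2 from 1/2*y**2 - 5/12*y - 19/3 → -19/24*y + 19/6
  leading term y: no divisor's leading term divides it; move -19/24*y to the remainder.
  leading term 1: no divisor's leading term divides it; move 19/6 to the remainder.
  remainder -19/24*y + 19/6 ≠ 0; add h_6 = -19/24*y + 19/6 to the basis.

The other S-polynomials (S(f_1,f_4), S(f_2,f_3), S(f_2,f_4), S(f_3,f_4), S(f_1,h_5), S(f_2,h_5), S(f_3,h_5), S(f_4,h_5), S(f_1,h_6), S(f_2,h_6), S(f_3,h_6), S(f_4,h_6), S(h_5,h_6)) all reduce to 0 modulo the current basis, so we have a Gröbner basis.
Inter-reduce: drop elements whose leading term is divisible by another's, tail-reduce, and make monic.
Reduced Gröbner basis: {x + 5, y - 4}.

From the last basis element, y - 4 = 0, so y takes values in {4}. Each choice, substituted upward through the basis, yields the corresponding point(s) of the solution set.
  y = 4: the earlier basis element becomes x + 5 = 0, giving x = -5 — point (-5, 4).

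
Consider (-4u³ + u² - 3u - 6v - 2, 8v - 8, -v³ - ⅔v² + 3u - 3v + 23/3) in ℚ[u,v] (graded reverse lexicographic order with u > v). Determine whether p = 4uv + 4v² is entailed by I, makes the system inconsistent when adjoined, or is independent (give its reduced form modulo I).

4uv + 4v² lies in I (it reduces to 0).

First compute the reduced Gröbner basis of I by Buchberger's algorithm.
f_1 = -4u³ + u² - 3u - 6v - 2, LT = u³.
f_2 = 8v - 8, LT = v.
f_3 = -v³ - ⅔v² + 3u - 3v + 23/3, LT = v³.

S(f_1,f_2): leading monomials are coprime, so the S-polynomial reduces to 0 (Buchberger's first criterion).
S(f_1,f_3): leading monomials are coprime, so the S-polynomial reduces to 0 (Buchberger's first criterion).
S(f_2,f_3): lcm = v³. S = -5/3v² + 3u - 3v + 23/3.
  leading term v²: subtract (-5/24v)·f_2 from -5/3v² + 3u - 3v + 23/3 → 3u - 14/3v + 23/3
  leading term u: no divisor's leading term divides it; move 3u to the remainder.
  leading term v: subtract (-7/12)·f_2 from -14/3v + 23/3 → 3
  leading term 1: no divisor's leading term divides it; move 3 to the remainder.
  remainder 3u + 3 ≠ 0; add h_4 = 3u + 3 to the basis.

S(f_1,h_4): lcm = u³. S = -5/4u² + ¾u + 3/2v + ½.
  leading term u²: subtract (-5/12u)·h_4 from -5/4u² + ¾u + 3/2v + ½ → 2u + 3/2v + ½
  leading term u: subtract (⅔)·h_4 from 2u + 3/2v + ½ → 3/2v - 3/2
  leading term v: subtract (3/16)·f_2 from 3/2v - 3/2 → 0
  remainder 0.

S(f_2,h_4): leading monomials are coprime, so the S-polynomial reduces to 0 (Buchberger's first criterion).
S(f_3,h_4): leading monomials are coprime, so the S-polynomial reduces to 0 (Buchberger's first criterion).
Every S-polynomial of the final basis reduces to 0, so we have a Gröbner basis.
Inter-reduce: drop elements whose leading term is divisible by another's, tail-reduce, and make monic.
Reduced Gröbner basis: {u + 1, v - 1}.
Label its elements g_1 = u + 1, g_2 = v - 1.

Reduce p = 4uv + 4v² modulo G:
  leading term uv: subtract (4v)·g_1 from 4uv + 4v² → 4v² - 4v
  leading term v²: subtract (4v)·g_2 from 4v² - 4v → 0
  normal form = 0.
Since the normal form is 0, p ∈ I.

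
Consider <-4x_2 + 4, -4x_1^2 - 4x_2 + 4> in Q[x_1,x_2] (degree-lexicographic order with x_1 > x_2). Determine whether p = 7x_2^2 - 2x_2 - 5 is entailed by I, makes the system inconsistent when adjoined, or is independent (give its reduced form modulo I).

First compute the reduced Gröbner basis of I by Buchberger's algorithm.
f_1 = -4x_2 + 4, LT = x_2.
f_2 = -4x_1^2 - 4x_2 + 4, LT = x_1^2.

The S-polynomials (S(f_1,f_2)) all reduce to 0 modulo the current basis, so we have a Gröbner basis.
Inter-reduce: drop elements whose leading term is divisible by another's, tail-reduce, and make monic.
Reduced Gröbner basis: {x_1^2, x_2 - 1}.
Label its elements g_1 = x_1^2, g_2 = x_2 - 1.

Reduce p = 7x_2^2 - 2x_2 - 5 modulo G:
  leading term x_2^2: subtract (7x_2)·g_2 from 7x_2^2 - 2x_2 - 5 → 5x_2 - 5
  leading term x_2: subtract (5)·g_2 from 5x_2 - 5 → 0
  normal form = 0.
Since the normal form is 0, p ∈ I.

Ideal membership is decidable via reduction modulo a Gröbner basis.

7x_2^2 - 2x_2 - 5 lies in I (it reduces to 0).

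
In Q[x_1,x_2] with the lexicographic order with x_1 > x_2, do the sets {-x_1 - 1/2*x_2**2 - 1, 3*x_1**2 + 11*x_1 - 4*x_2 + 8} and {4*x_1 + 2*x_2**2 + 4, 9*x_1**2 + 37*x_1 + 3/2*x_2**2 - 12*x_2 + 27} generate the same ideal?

Equality of ideals is decidable: compute both reduced Gröbner bases (unique for the ordering) and check whether they agree.
Buchberger on the first generating set:
f_1 = -x_1 - 1/2*x_2**2 - 1, LT = x_1.
f_2 = 3*x_1**2 + 11*x_1 - 4*x_2 + 8, LT = x_1**2.

S(f_1,f_2): lcm = x_1**2. S = 1/2*x_1*x_2**2 - 8/3*x_1 + 4/3*x_2 - 8/3.
  reduce S modulo (f_1, f_2):
  remainder -1/4*x_2**4 + 5/6*x_2**2 + 4/3*x_2 ≠ 0; add g_3 = -1/4*x_2**4 + 5/6*x_2**2 + 4/3*x_2 to the basis.

The other S-polynomials (S(f_1,g_3), S(f_2,g_3)) all reduce to 0 modulo the current basis, so we have a Gröbner basis.
Inter-reduce: drop elements whose leading term is divisible by another's, tail-reduce, and make monic.
Reduced Gröbner basis: {x_1 + 1/2*x_2**2 + 1, x_2**4 - 10/3*x_2**2 - 16/3*x_2}.

Buchberger on the second generating set:
h_1 = 4*x_1 + 2*x_2**2 + 4, LT = x_1.
h_2 = 9*x_1**2 + 37*x_1 + 3/2*x_2**2 - 12*x_2 + 27, LT = x_1**2.

S(h_1,h_2): lcm = x_1**2. S = 1/2*x_1*x_2**2 - 28/9*x_1 - 1/6*x_2**2 + 4/3*x_2 - 3.
  reduce S modulo (h_1, h_2):
  remainder -1/4*x_2**4 + 8/9*x_2**2 + 4/3*x_2 + 1/9 ≠ 0; add k_3 = -1/4*x_2**4 + 8/9*x_2**2 + 4/3*x_2 + 1/9 to the basis.

The other S-polynomials (S(h_1,k_3), S(h_2,k_3)) all reduce to 0 modulo the current basis, so we have a Gröbner basis.
Inter-reduce: drop elements whose leading term is divisible by another's, tail-reduce, and make monic.
Reduced Gröbner basis: {x_1 + 1/2*x_2**2 + 1, x_2**4 - 32/9*x_2**2 - 16/3*x_2 - 4/9}.

These differ, so the ideals are not equal.

No, the ideals differ.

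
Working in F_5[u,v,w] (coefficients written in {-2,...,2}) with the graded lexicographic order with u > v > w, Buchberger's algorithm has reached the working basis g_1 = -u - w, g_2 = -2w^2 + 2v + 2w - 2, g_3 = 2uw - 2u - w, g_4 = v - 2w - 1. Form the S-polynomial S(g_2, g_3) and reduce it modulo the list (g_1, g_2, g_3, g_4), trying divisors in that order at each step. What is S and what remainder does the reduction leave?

S(g_2, g_3) = -uv - 2w^2 + u; remainder on division = 0.

lcm(LM(g_2), LM(g_3)) = uw^2.
S = (lcm/LT(g_2))·g_2 − (lcm/LT(g_3))·g_3 = -uv - 2w^2 + u.
Reduce S modulo (g_1, g_2, g_3, g_4) in that order:
  leading term uv: subtract (v)·g_1 from -uv - 2w^2 + u → vw - 2w^2 + u
  leading term vw: subtract (w)·g_4 from vw - 2w^2 + u → u + w
  leading term u: subtract (-1)·g_1 from u + w → 0
The remainder is 0, so this S-polynomial contributes no new basis element.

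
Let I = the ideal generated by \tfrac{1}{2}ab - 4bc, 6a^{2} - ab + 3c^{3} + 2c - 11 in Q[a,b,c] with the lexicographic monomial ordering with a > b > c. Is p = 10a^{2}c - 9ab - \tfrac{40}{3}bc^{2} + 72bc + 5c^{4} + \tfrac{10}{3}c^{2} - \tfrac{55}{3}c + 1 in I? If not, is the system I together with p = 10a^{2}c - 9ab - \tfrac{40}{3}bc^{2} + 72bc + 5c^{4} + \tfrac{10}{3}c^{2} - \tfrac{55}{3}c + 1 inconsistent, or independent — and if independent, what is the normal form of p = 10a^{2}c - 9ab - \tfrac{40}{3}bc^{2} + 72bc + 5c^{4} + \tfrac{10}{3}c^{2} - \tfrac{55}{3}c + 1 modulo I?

Adjoining 10a^{2}c - 9ab - \tfrac{40}{3}bc^{2} + 72bc + 5c^{4} + \tfrac{10}{3}c^{2} - \tfrac{55}{3}c + 1 makes the ideal the whole ring: the system is inconsistent.

First compute the reduced Gröbner basis of I by Buchberger's algorithm.
f_1 = \tfrac{1}{2}ab - 4bc, LT = ab.
f_2 = 6a^{2} - ab + 3c^{3} + 2c - 11, LT = a^{2}.

S(f_1,f_2): lcm = a^{2}b. S = \tfrac{1}{6}ab^{2} - 8abc - \tfrac{1}{2}bc^{3} - \tfrac{1}{3}bc + \tfrac{11}{6}b.
  leading term ab^{2}: subtract (\tfrac{1}{3}b)·f_1 from \tfrac{1}{6}ab^{2} - 8abc - \tfrac{1}{2}bc^{3} - \tfrac{1}{3}bc + \tfrac{11}{6}b → -8abc + \tfrac{4}{3}b^{2}c - \tfrac{1}{2}bc^{3} - \tfrac{1}{3}bc + \tfrac{11}{6}b
  leading term abc: subtract (-16c)·f_1 from -8abc + \tfrac{4}{3}b^{2}c - \tfrac{1}{2}bc^{3} - \tfrac{1}{3}bc + \tfrac{11}{6}b → \tfrac{4}{3}b^{2}c - \tfrac{1}{2}bc^{3} - 64bc^{2} - \tfrac{1}{3}bc + \tfrac{11}{6}b
  leading term b^{2}c: no divisor's leading term divides it; move \tfrac{4}{3}b^{2}c to the remainder.
  leading term bc^{3}: no divisor's leading term divides it; move -\tfrac{1}{2}bc^{3} to the remainder.
  leading term bc^{2}: no divisor's leading term divides it; move -64bc^{2} to the remainder.
  leading term bc: no divisor's leading term divides it; move -\tfrac{1}{3}bc to the remainder.
  leading term b: no divisor's leading term divides it; move \tfrac{11}{6}b to the remainder.
  remainder \tfrac{4}{3}b^{2}c - \tfrac{1}{2}bc^{3} - 64bc^{2} - \tfrac{1}{3}bc + \tfrac{11}{6}b ≠ 0; add h_3 = \tfrac{4}{3}b^{2}c - \tfrac{1}{2}bc^{3} - 64bc^{2} - \tfrac{1}{3}bc + \tfrac{11}{6}b to the basis.

The other S-polynomials (S(f_1,h_3), S(f_2,h_3)) all reduce to 0 modulo the current basis, so we have a Gröbner basis.
Inter-reduce: drop elements whose leading term is divisible by another's, tail-reduce, and make monic.
Reduced Gröbner basis: {a^{2} - \tfrac{4}{3}bc + \tfrac{1}{2}c^{3} + \tfrac{1}{3}c - \tfrac{11}{6}, ab - 8bc, b^{2}c - \tfrac{3}{8}bc^{3} - 48bc^{2} - \tfrac{1}{4}bc + \tfrac{11}{8}b}.
Label its elements g_1 = a^{2} - \tfrac{4}{3}bc + \tfrac{1}{2}c^{3} + \tfrac{1}{3}c - \tfrac{11}{6}, g_2 = ab - 8bc, g_3 = b^{2}c - \tfrac{3}{8}bc^{3} - 48bc^{2} - \tfrac{1}{4}bc + \tfrac{11}{8}b.

Reduce p = 10a^{2}c - 9ab - \tfrac{40}{3}bc^{2} + 72bc + 5c^{4} + \tfrac{10}{3}c^{2} - \tfrac{55}{3}c + 1 modulo G:
  leading term a^{2}c: subtract (10c)·g_1 from 10a^{2}c - 9ab - \tfrac{40}{3}bc^{2} + 72bc + 5c^{4} + \tfrac{10}{3}c^{2} - \tfrac{55}{3}c + 1 → -9ab + 72bc + 1
  leading term ab: subtract (-9)·g_2 from -9ab + 72bc + 1 → 1
  leading term 1: no divisor's leading term divides it; move 1 to the remainder.
  normal form = 1.
The normal form is nonzero, so p ∉ I. Since p minus its normal form lies in I, I + (p) = I + (r) where r = 1; decide whether this ideal is the whole ring.
Here r = 1 is a nonzero constant, hence a unit: 1 ∈ I + (p), the Gröbner basis of I + (p) is {1}, and the enlarged system has no common solution — adjoining p is inconsistent.

Ideal membership is decidable via reduction modulo a Gröbner basis.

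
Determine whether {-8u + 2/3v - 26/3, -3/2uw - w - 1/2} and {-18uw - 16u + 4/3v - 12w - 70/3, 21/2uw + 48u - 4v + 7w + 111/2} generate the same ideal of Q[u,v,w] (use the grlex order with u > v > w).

Yes, the ideals are equal.

Equality of ideals is decidable: compute both reduced Gröbner bases (unique for the ordering) and check whether they agree.
Buchberger on the first generating set:
f_1 = -8u + 2/3v - 26/3, LT = u.
f_2 = -3/2uw - w - 1/2, LT = uw.

S(f_1,f_2): lcm = uw. S = -1/12vw + 5/12w - 1/3.
  reduce S modulo (f_1, f_2):
  remainder -1/12vw + 5/12w - 1/3 ≠ 0; add g_3 = -1/12vw + 5/12w - 1/3 to the basis.

The other S-polynomials (S(f_1,g_3), S(f_2,g_3)) all reduce to 0 modulo the current basis, so we have a Gröbner basis.
Inter-reduce: drop elements whose leading term is divisible by another's, tail-reduce, and make monic.
Reduced Gröbner basis: {vw - 5w + 4, u - 1/12v + 13/12}.

Buchberger on the second generating set:
h_1 = -18uw - 16u + 4/3v - 12w - 70/3, LT = uw.
h_2 = 21/2uw + 48u - 4v + 7w + 111/2, LT = uw.

S(h_1,h_2): lcm = uw. S = -232/63u + 58/189v - 754/189.
  reduce S modulo (h_1, h_2):
  remainder -232/63u + 58/189v - 754/189 ≠ 0; add k_3 = -232/63u + 58/189v - 754/189 to the basis.

S(h_1,k_3): lcm = uw. S = 1/12vw + 8/9u - 2/27v - 5/12w + 35/27.
  reduce S modulo (h_1, h_2, k_3):
  remainder 1/12vw - 5/12w + 1/3 ≠ 0; add k_4 = 1/12vw - 5/12w + 1/3 to the basis.

The other S-polynomials (S(h_2,k_3), S(h_1,k_4), S(h_2,k_4), S(k_3,k_4)) all reduce to 0 modulo the current basis, so we have a Gröbner basis.
Inter-reduce: drop elements whose leading term is divisible by another's, tail-reduce, and make monic.
Reduced Gröbner basis: {vw - 5w + 4, u - 1/12v + 13/12}.

The two bases agree; hence the ideals are identical.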